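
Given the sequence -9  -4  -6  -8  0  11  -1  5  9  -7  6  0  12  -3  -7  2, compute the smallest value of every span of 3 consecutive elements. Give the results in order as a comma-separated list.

(-9, -4, -6) → min -9
(-4, -6, -8) → min -8
(-6, -8, 0) → min -8
(-8, 0, 11) → min -8
(0, 11, -1) → min -1
(11, -1, 5) → min -1
(-1, 5, 9) → min -1
(5, 9, -7) → min -7
(9, -7, 6) → min -7
(-7, 6, 0) → min -7
(6, 0, 12) → min 0
(0, 12, -3) → min -3
(12, -3, -7) → min -7
(-3, -7, 2) → min -7

-9, -8, -8, -8, -1, -1, -1, -7, -7, -7, 0, -3, -7, -7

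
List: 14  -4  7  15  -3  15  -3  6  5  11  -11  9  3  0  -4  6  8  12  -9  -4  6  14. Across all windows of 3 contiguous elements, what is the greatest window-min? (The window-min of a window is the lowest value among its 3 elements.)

[14, -4, 7] → min -4
[-4, 7, 15] → min -4
[7, 15, -3] → min -3
[15, -3, 15] → min -3
[-3, 15, -3] → min -3
[15, -3, 6] → min -3
[-3, 6, 5] → min -3
[6, 5, 11] → min 5
[5, 11, -11] → min -11
[11, -11, 9] → min -11
[-11, 9, 3] → min -11
[9, 3, 0] → min 0
[3, 0, -4] → min -4
[0, -4, 6] → min -4
[-4, 6, 8] → min -4
[6, 8, 12] → min 6
[8, 12, -9] → min -9
[12, -9, -4] → min -9
[-9, -4, 6] → min -9
[-4, 6, 14] → min -4
Greatest of these is 6.

6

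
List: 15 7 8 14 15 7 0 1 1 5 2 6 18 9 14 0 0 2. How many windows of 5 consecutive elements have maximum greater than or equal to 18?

15 7 8 14 15 → max 15
7 8 14 15 7 → max 15
8 14 15 7 0 → max 15
14 15 7 0 1 → max 15
15 7 0 1 1 → max 15
7 0 1 1 5 → max 7
0 1 1 5 2 → max 5
1 1 5 2 6 → max 6
1 5 2 6 18 → max 18  ≥ 18 ✓
5 2 6 18 9 → max 18  ≥ 18 ✓
2 6 18 9 14 → max 18  ≥ 18 ✓
6 18 9 14 0 → max 18  ≥ 18 ✓
18 9 14 0 0 → max 18  ≥ 18 ✓
9 14 0 0 2 → max 14
5 windows satisfy the condition.

5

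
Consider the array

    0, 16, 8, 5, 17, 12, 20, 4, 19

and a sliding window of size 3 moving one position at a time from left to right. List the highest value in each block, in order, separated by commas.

0 16 8 → max 16
16 8 5 → max 16
8 5 17 → max 17
5 17 12 → max 17
17 12 20 → max 20
12 20 4 → max 20
20 4 19 → max 20

16, 16, 17, 17, 20, 20, 20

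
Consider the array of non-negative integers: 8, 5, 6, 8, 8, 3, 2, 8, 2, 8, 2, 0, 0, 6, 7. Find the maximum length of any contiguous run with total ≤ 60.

13

→ 8: sum 8, len 1
→ 5: sum 13, len 2
→ 6: sum 19, len 3
→ 8: sum 27, len 4
→ 8: sum 35, len 5
→ 3: sum 38, len 6
→ 2: sum 40, len 7
→ 8: sum 48, len 8
→ 2: sum 50, len 9
→ 8: sum 58, len 10
→ 2: sum 60, len 11
→ 0: sum 60, len 12
→ 0: sum 60, len 13
→ 6 (dropped 8): sum 58, len 13
→ 7 (dropped 5): sum 60, len 13
Longest length seen: 13.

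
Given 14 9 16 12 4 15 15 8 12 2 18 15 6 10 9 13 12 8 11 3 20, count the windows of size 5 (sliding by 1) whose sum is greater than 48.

16

14 9 16 12 4 → sum 55  > 48 ✓
9 16 12 4 15 → sum 56  > 48 ✓
16 12 4 15 15 → sum 62  > 48 ✓
12 4 15 15 8 → sum 54  > 48 ✓
4 15 15 8 12 → sum 54  > 48 ✓
15 15 8 12 2 → sum 52  > 48 ✓
15 8 12 2 18 → sum 55  > 48 ✓
8 12 2 18 15 → sum 55  > 48 ✓
12 2 18 15 6 → sum 53  > 48 ✓
2 18 15 6 10 → sum 51  > 48 ✓
18 15 6 10 9 → sum 58  > 48 ✓
15 6 10 9 13 → sum 53  > 48 ✓
6 10 9 13 12 → sum 50  > 48 ✓
10 9 13 12 8 → sum 52  > 48 ✓
9 13 12 8 11 → sum 53  > 48 ✓
13 12 8 11 3 → sum 47
12 8 11 3 20 → sum 54  > 48 ✓
16 windows satisfy the condition.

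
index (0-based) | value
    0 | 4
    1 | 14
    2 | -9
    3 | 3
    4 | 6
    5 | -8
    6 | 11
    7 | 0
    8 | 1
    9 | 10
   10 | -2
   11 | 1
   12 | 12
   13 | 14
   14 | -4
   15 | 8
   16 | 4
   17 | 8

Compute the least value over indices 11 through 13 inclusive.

Elements at indices 11..13: 1, 12, 14
min(1, 12, 14) = 1

1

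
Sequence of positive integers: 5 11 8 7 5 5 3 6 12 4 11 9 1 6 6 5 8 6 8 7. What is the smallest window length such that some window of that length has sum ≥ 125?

19

add 5: running sum 5 < 125
add 11: running sum 16 < 125
add 8: running sum 24 < 125
add 7: running sum 31 < 125
add 5: running sum 36 < 125
add 5: running sum 41 < 125
add 3: running sum 44 < 125
add 6: running sum 50 < 125
add 12: running sum 62 < 125
add 4: running sum 66 < 125
add 11: running sum 77 < 125
add 9: running sum 86 < 125
add 1: running sum 87 < 125
add 6: running sum 93 < 125
add 6: running sum 99 < 125
add 5: running sum 104 < 125
add 8: running sum 112 < 125
add 6: running sum 118 < 125
end 18: [5, 11, 8, 7, 5, 5, 3, 6, 12, 4, 11, 9, 1, 6, 6, 5, 8, 6, 8] sum 126, len 19
end 19: [11, 8, 7, 5, 5, 3, 6, 12, 4, 11, 9, 1, 6, 6, 5, 8, 6, 8, 7] sum 128, len 19
Shortest qualifying length: 19.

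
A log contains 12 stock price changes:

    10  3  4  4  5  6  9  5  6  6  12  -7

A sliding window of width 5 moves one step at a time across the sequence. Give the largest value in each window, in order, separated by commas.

[10, 3, 4, 4, 5] → max 10
[3, 4, 4, 5, 6] → max 6
[4, 4, 5, 6, 9] → max 9
[4, 5, 6, 9, 5] → max 9
[5, 6, 9, 5, 6] → max 9
[6, 9, 5, 6, 6] → max 9
[9, 5, 6, 6, 12] → max 12
[5, 6, 6, 12, -7] → max 12

10, 6, 9, 9, 9, 9, 12, 12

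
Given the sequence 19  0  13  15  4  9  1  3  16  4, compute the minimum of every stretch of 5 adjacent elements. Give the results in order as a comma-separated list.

[19, 0, 13, 15, 4] → min 0
[0, 13, 15, 4, 9] → min 0
[13, 15, 4, 9, 1] → min 1
[15, 4, 9, 1, 3] → min 1
[4, 9, 1, 3, 16] → min 1
[9, 1, 3, 16, 4] → min 1

0, 0, 1, 1, 1, 1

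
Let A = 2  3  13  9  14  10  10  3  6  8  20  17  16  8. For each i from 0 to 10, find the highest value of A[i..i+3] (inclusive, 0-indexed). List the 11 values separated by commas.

13, 14, 14, 14, 14, 10, 10, 20, 20, 20, 20

[2, 3, 13, 9] → max 13
[3, 13, 9, 14] → max 14
[13, 9, 14, 10] → max 14
[9, 14, 10, 10] → max 14
[14, 10, 10, 3] → max 14
[10, 10, 3, 6] → max 10
[10, 3, 6, 8] → max 10
[3, 6, 8, 20] → max 20
[6, 8, 20, 17] → max 20
[8, 20, 17, 16] → max 20
[20, 17, 16, 8] → max 20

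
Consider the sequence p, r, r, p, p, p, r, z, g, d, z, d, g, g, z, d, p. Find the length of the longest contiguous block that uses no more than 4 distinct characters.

10

Extend right; when distinct count exceeds 4, shrink from the left:
add p: window [p] (1 distinct), len 1
add r: window [p, r] (2 distinct), len 2
add r: window [p, r, r] (2 distinct), len 3
add p: window [p, r, r, p] (2 distinct), len 4
add p: window [p, r, r, p, p] (2 distinct), len 5
add p: window [p, r, r, p, p, p] (2 distinct), len 6
add r: window [p, r, r, p, p, p, r] (2 distinct), len 7
add z: window [p, r, r, p, p, p, r, z] (3 distinct), len 8
add g: window [p, r, r, p, p, p, r, z, g] (4 distinct), len 9
add d: window [r, z, g, d] (4 distinct), len 4
add z: window [r, z, g, d, z] (4 distinct), len 5
add d: window [r, z, g, d, z, d] (4 distinct), len 6
add g: window [r, z, g, d, z, d, g] (4 distinct), len 7
add g: window [r, z, g, d, z, d, g, g] (4 distinct), len 8
add z: window [r, z, g, d, z, d, g, g, z] (4 distinct), len 9
add d: window [r, z, g, d, z, d, g, g, z, d] (4 distinct), len 10
add p: window [z, g, d, z, d, g, g, z, d, p] (4 distinct), len 10
Longest length with ≤4 distinct: 10.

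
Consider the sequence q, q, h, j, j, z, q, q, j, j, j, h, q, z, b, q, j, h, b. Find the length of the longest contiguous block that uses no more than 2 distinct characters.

5

Extend right; when distinct count exceeds 2, shrink from the left:
add q: window [q] (1 distinct), len 1
add q: window [q, q] (1 distinct), len 2
add h: window [q, q, h] (2 distinct), len 3
add j: window [h, j] (2 distinct), len 2
add j: window [h, j, j] (2 distinct), len 3
add z: window [j, j, z] (2 distinct), len 3
add q: window [z, q] (2 distinct), len 2
add q: window [z, q, q] (2 distinct), len 3
add j: window [q, q, j] (2 distinct), len 3
add j: window [q, q, j, j] (2 distinct), len 4
add j: window [q, q, j, j, j] (2 distinct), len 5
add h: window [j, j, j, h] (2 distinct), len 4
add q: window [h, q] (2 distinct), len 2
add z: window [q, z] (2 distinct), len 2
add b: window [z, b] (2 distinct), len 2
add q: window [b, q] (2 distinct), len 2
add j: window [q, j] (2 distinct), len 2
add h: window [j, h] (2 distinct), len 2
add b: window [h, b] (2 distinct), len 2
Longest length with ≤2 distinct: 5.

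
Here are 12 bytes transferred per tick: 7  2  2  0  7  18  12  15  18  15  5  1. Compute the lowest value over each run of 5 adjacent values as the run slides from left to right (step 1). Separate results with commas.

7 2 2 0 7 → min 0
2 2 0 7 18 → min 0
2 0 7 18 12 → min 0
0 7 18 12 15 → min 0
7 18 12 15 18 → min 7
18 12 15 18 15 → min 12
12 15 18 15 5 → min 5
15 18 15 5 1 → min 1

0, 0, 0, 0, 7, 12, 5, 1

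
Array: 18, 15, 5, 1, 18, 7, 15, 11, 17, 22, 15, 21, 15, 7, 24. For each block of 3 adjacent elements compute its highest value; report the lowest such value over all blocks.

15

Window maxs for each of the 13 positions:
(18, 15, 5) → max 18
(15, 5, 1) → max 15
(5, 1, 18) → max 18
(1, 18, 7) → max 18
(18, 7, 15) → max 18
(7, 15, 11) → max 15
(15, 11, 17) → max 17
(11, 17, 22) → max 22
(17, 22, 15) → max 22
(22, 15, 21) → max 22
(15, 21, 15) → max 21
(21, 15, 7) → max 21
(15, 7, 24) → max 24
Lowest of these is 15.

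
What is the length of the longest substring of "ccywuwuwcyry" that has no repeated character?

add c: [c] len 1
add c (repeat c, move left end past it): [c] len 1
add y: [c, y] len 2
add w: [c, y, w] len 3
add u: [c, y, w, u] len 4
add w (repeat w, move left end past it): [u, w] len 2
add u (repeat u, move left end past it): [w, u] len 2
add w (repeat w, move left end past it): [u, w] len 2
add c: [u, w, c] len 3
add y: [u, w, c, y] len 4
add r: [u, w, c, y, r] len 5
add y (repeat y, move left end past it): [r, y] len 2
Longest all-distinct length: 5.

5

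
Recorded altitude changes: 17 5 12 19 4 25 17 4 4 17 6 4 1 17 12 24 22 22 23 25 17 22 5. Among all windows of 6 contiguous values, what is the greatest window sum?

(17, 5, 12, 19, 4, 25) → sum 82
(5, 12, 19, 4, 25, 17) → sum 82
(12, 19, 4, 25, 17, 4) → sum 81
(19, 4, 25, 17, 4, 4) → sum 73
(4, 25, 17, 4, 4, 17) → sum 71
(25, 17, 4, 4, 17, 6) → sum 73
(17, 4, 4, 17, 6, 4) → sum 52
(4, 4, 17, 6, 4, 1) → sum 36
(4, 17, 6, 4, 1, 17) → sum 49
(17, 6, 4, 1, 17, 12) → sum 57
(6, 4, 1, 17, 12, 24) → sum 64
(4, 1, 17, 12, 24, 22) → sum 80
(1, 17, 12, 24, 22, 22) → sum 98
(17, 12, 24, 22, 22, 23) → sum 120
(12, 24, 22, 22, 23, 25) → sum 128
(24, 22, 22, 23, 25, 17) → sum 133
(22, 22, 23, 25, 17, 22) → sum 131
(22, 23, 25, 17, 22, 5) → sum 114
Greatest of these is 133.

133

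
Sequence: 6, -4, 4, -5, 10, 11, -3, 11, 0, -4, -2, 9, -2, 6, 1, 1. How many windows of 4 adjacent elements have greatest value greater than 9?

7

[6, -4, 4, -5] → max 6
[-4, 4, -5, 10] → max 10  > 9 ✓
[4, -5, 10, 11] → max 11  > 9 ✓
[-5, 10, 11, -3] → max 11  > 9 ✓
[10, 11, -3, 11] → max 11  > 9 ✓
[11, -3, 11, 0] → max 11  > 9 ✓
[-3, 11, 0, -4] → max 11  > 9 ✓
[11, 0, -4, -2] → max 11  > 9 ✓
[0, -4, -2, 9] → max 9
[-4, -2, 9, -2] → max 9
[-2, 9, -2, 6] → max 9
[9, -2, 6, 1] → max 9
[-2, 6, 1, 1] → max 6
7 windows satisfy the condition.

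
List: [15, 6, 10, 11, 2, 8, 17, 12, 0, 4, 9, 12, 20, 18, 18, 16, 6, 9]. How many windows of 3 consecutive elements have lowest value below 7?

(15, 6, 10) → min 6  < 7 ✓
(6, 10, 11) → min 6  < 7 ✓
(10, 11, 2) → min 2  < 7 ✓
(11, 2, 8) → min 2  < 7 ✓
(2, 8, 17) → min 2  < 7 ✓
(8, 17, 12) → min 8
(17, 12, 0) → min 0  < 7 ✓
(12, 0, 4) → min 0  < 7 ✓
(0, 4, 9) → min 0  < 7 ✓
(4, 9, 12) → min 4  < 7 ✓
(9, 12, 20) → min 9
(12, 20, 18) → min 12
(20, 18, 18) → min 18
(18, 18, 16) → min 16
(18, 16, 6) → min 6  < 7 ✓
(16, 6, 9) → min 6  < 7 ✓
11 windows satisfy the condition.

11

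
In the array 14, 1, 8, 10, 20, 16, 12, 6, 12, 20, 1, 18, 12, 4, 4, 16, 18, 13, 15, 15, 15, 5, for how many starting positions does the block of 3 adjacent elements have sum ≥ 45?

(14, 1, 8) → sum 23
(1, 8, 10) → sum 19
(8, 10, 20) → sum 38
(10, 20, 16) → sum 46  ≥ 45 ✓
(20, 16, 12) → sum 48  ≥ 45 ✓
(16, 12, 6) → sum 34
(12, 6, 12) → sum 30
(6, 12, 20) → sum 38
(12, 20, 1) → sum 33
(20, 1, 18) → sum 39
(1, 18, 12) → sum 31
(18, 12, 4) → sum 34
(12, 4, 4) → sum 20
(4, 4, 16) → sum 24
(4, 16, 18) → sum 38
(16, 18, 13) → sum 47  ≥ 45 ✓
(18, 13, 15) → sum 46  ≥ 45 ✓
(13, 15, 15) → sum 43
(15, 15, 15) → sum 45  ≥ 45 ✓
(15, 15, 5) → sum 35
5 windows satisfy the condition.

5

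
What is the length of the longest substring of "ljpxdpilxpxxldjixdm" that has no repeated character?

5

add l: [l] len 1
add j: [l, j] len 2
add p: [l, j, p] len 3
add x: [l, j, p, x] len 4
add d: [l, j, p, x, d] len 5
add p (repeat p, move left end past it): [x, d, p] len 3
add i: [x, d, p, i] len 4
add l: [x, d, p, i, l] len 5
add x (repeat x, move left end past it): [d, p, i, l, x] len 5
add p (repeat p, move left end past it): [i, l, x, p] len 4
add x (repeat x, move left end past it): [p, x] len 2
add x (repeat x, move left end past it): [x] len 1
add l: [x, l] len 2
add d: [x, l, d] len 3
add j: [x, l, d, j] len 4
add i: [x, l, d, j, i] len 5
add x (repeat x, move left end past it): [l, d, j, i, x] len 5
add d (repeat d, move left end past it): [j, i, x, d] len 4
add m: [j, i, x, d, m] len 5
Longest all-distinct length: 5.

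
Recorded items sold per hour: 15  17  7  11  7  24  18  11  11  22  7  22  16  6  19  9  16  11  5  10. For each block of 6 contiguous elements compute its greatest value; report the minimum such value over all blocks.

Window maxs for each of the 15 positions:
15 17 7 11 7 24 → max 24
17 7 11 7 24 18 → max 24
7 11 7 24 18 11 → max 24
11 7 24 18 11 11 → max 24
7 24 18 11 11 22 → max 24
24 18 11 11 22 7 → max 24
18 11 11 22 7 22 → max 22
11 11 22 7 22 16 → max 22
11 22 7 22 16 6 → max 22
22 7 22 16 6 19 → max 22
7 22 16 6 19 9 → max 22
22 16 6 19 9 16 → max 22
16 6 19 9 16 11 → max 19
6 19 9 16 11 5 → max 19
19 9 16 11 5 10 → max 19
Minimum of these is 19.

19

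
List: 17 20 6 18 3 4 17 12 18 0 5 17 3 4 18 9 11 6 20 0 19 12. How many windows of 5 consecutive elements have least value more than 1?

10

[17, 20, 6, 18, 3] → min 3  > 1 ✓
[20, 6, 18, 3, 4] → min 3  > 1 ✓
[6, 18, 3, 4, 17] → min 3  > 1 ✓
[18, 3, 4, 17, 12] → min 3  > 1 ✓
[3, 4, 17, 12, 18] → min 3  > 1 ✓
[4, 17, 12, 18, 0] → min 0
[17, 12, 18, 0, 5] → min 0
[12, 18, 0, 5, 17] → min 0
[18, 0, 5, 17, 3] → min 0
[0, 5, 17, 3, 4] → min 0
[5, 17, 3, 4, 18] → min 3  > 1 ✓
[17, 3, 4, 18, 9] → min 3  > 1 ✓
[3, 4, 18, 9, 11] → min 3  > 1 ✓
[4, 18, 9, 11, 6] → min 4  > 1 ✓
[18, 9, 11, 6, 20] → min 6  > 1 ✓
[9, 11, 6, 20, 0] → min 0
[11, 6, 20, 0, 19] → min 0
[6, 20, 0, 19, 12] → min 0
10 windows satisfy the condition.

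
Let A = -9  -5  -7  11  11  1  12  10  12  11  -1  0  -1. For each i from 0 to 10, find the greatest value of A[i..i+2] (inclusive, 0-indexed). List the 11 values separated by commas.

(-9, -5, -7) → max -5
(-5, -7, 11) → max 11
(-7, 11, 11) → max 11
(11, 11, 1) → max 11
(11, 1, 12) → max 12
(1, 12, 10) → max 12
(12, 10, 12) → max 12
(10, 12, 11) → max 12
(12, 11, -1) → max 12
(11, -1, 0) → max 11
(-1, 0, -1) → max 0

-5, 11, 11, 11, 12, 12, 12, 12, 12, 11, 0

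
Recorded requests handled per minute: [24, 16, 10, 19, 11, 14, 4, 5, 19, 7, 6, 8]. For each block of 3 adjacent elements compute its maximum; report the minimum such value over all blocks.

8

24 16 10 → max 24
16 10 19 → max 19
10 19 11 → max 19
19 11 14 → max 19
11 14 4 → max 14
14 4 5 → max 14
4 5 19 → max 19
5 19 7 → max 19
19 7 6 → max 19
7 6 8 → max 8
Minimum of these is 8.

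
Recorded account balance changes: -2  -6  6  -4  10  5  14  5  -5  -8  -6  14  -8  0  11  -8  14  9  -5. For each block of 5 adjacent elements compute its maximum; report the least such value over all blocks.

10

(-2, -6, 6, -4, 10) → max 10
(-6, 6, -4, 10, 5) → max 10
(6, -4, 10, 5, 14) → max 14
(-4, 10, 5, 14, 5) → max 14
(10, 5, 14, 5, -5) → max 14
(5, 14, 5, -5, -8) → max 14
(14, 5, -5, -8, -6) → max 14
(5, -5, -8, -6, 14) → max 14
(-5, -8, -6, 14, -8) → max 14
(-8, -6, 14, -8, 0) → max 14
(-6, 14, -8, 0, 11) → max 14
(14, -8, 0, 11, -8) → max 14
(-8, 0, 11, -8, 14) → max 14
(0, 11, -8, 14, 9) → max 14
(11, -8, 14, 9, -5) → max 14
Least of these is 10.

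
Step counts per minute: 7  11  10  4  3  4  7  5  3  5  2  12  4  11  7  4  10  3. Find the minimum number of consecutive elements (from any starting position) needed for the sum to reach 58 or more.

add 7: running sum 7 < 58
add 11: running sum 18 < 58
add 10: running sum 28 < 58
add 4: running sum 32 < 58
add 3: running sum 35 < 58
add 4: running sum 39 < 58
add 7: running sum 46 < 58
add 5: running sum 51 < 58
add 3: running sum 54 < 58
add 5: shortest ending here [7, 11, 10, 4, 3, 4, 7, 5, 3, 5] sum 59, len 10
add 2: shortest ending here [7, 11, 10, 4, 3, 4, 7, 5, 3, 5, 2] sum 61, len 11
add 12: shortest ending here [11, 10, 4, 3, 4, 7, 5, 3, 5, 2, 12] sum 66, len 11
add 4: shortest ending here [10, 4, 3, 4, 7, 5, 3, 5, 2, 12, 4] sum 59, len 11
add 11: shortest ending here [4, 3, 4, 7, 5, 3, 5, 2, 12, 4, 11] sum 60, len 11
add 7: shortest ending here [4, 7, 5, 3, 5, 2, 12, 4, 11, 7] sum 60, len 10
add 4: shortest ending here [7, 5, 3, 5, 2, 12, 4, 11, 7, 4] sum 60, len 10
add 10: shortest ending here [3, 5, 2, 12, 4, 11, 7, 4, 10] sum 58, len 9
add 3: shortest ending here [5, 2, 12, 4, 11, 7, 4, 10, 3] sum 58, len 9
Shortest qualifying length: 9.

9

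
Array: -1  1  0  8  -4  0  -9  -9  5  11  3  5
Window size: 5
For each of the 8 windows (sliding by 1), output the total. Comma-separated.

-1 1 0 8 -4 → sum 4
1 0 8 -4 0 → sum 5
0 8 -4 0 -9 → sum -5
8 -4 0 -9 -9 → sum -14
-4 0 -9 -9 5 → sum -17
0 -9 -9 5 11 → sum -2
-9 -9 5 11 3 → sum 1
-9 5 11 3 5 → sum 15

4, 5, -5, -14, -17, -2, 1, 15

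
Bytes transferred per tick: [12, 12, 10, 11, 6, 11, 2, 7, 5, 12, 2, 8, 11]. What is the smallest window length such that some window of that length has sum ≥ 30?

Extend right; whenever the sum reaches 30, record the length and shrink from the left:
add 12: running sum 12 < 30
add 12: running sum 24 < 30
add 10: shortest ending here [12, 12, 10] sum 34, len 3
add 11: shortest ending here [12, 10, 11] sum 33, len 3
add 6: shortest ending here [12, 10, 11, 6] sum 39, len 4
add 11: shortest ending here [10, 11, 6, 11] sum 38, len 4
add 2: shortest ending here [11, 6, 11, 2] sum 30, len 4
add 7: shortest ending here [11, 6, 11, 2, 7] sum 37, len 5
add 5: shortest ending here [6, 11, 2, 7, 5] sum 31, len 5
add 12: shortest ending here [11, 2, 7, 5, 12] sum 37, len 5
add 2: shortest ending here [11, 2, 7, 5, 12, 2] sum 39, len 6
add 8: shortest ending here [7, 5, 12, 2, 8] sum 34, len 5
add 11: shortest ending here [12, 2, 8, 11] sum 33, len 4
Shortest qualifying length: 3.

3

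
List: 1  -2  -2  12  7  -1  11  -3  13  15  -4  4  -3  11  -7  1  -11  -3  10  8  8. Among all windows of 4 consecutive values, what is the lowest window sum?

Each size-4 window and its sum:
1 -2 -2 12 → sum 9
-2 -2 12 7 → sum 15
-2 12 7 -1 → sum 16
12 7 -1 11 → sum 29
7 -1 11 -3 → sum 14
-1 11 -3 13 → sum 20
11 -3 13 15 → sum 36
-3 13 15 -4 → sum 21
13 15 -4 4 → sum 28
15 -4 4 -3 → sum 12
-4 4 -3 11 → sum 8
4 -3 11 -7 → sum 5
-3 11 -7 1 → sum 2
11 -7 1 -11 → sum -6
-7 1 -11 -3 → sum -20
1 -11 -3 10 → sum -3
-11 -3 10 8 → sum 4
-3 10 8 8 → sum 23
Lowest of these is -20.

-20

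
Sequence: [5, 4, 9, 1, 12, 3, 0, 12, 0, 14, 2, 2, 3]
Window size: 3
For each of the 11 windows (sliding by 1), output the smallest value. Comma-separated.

Sliding a size-3 window across the 13 values:
(5, 4, 9) → min 4
(4, 9, 1) → min 1
(9, 1, 12) → min 1
(1, 12, 3) → min 1
(12, 3, 0) → min 0
(3, 0, 12) → min 0
(0, 12, 0) → min 0
(12, 0, 14) → min 0
(0, 14, 2) → min 0
(14, 2, 2) → min 2
(2, 2, 3) → min 2

4, 1, 1, 1, 0, 0, 0, 0, 0, 2, 2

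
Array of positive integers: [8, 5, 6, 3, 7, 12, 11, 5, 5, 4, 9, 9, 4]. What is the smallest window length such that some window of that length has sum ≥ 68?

10

add 8: running sum 8 < 68
add 5: running sum 13 < 68
add 6: running sum 19 < 68
add 3: running sum 22 < 68
add 7: running sum 29 < 68
add 12: running sum 41 < 68
add 11: running sum 52 < 68
add 5: running sum 57 < 68
add 5: running sum 62 < 68
add 4: running sum 66 < 68
end 10: [8, 5, 6, 3, 7, 12, 11, 5, 5, 4, 9] sum 75, len 11
end 11: [6, 3, 7, 12, 11, 5, 5, 4, 9, 9] sum 71, len 10
end 12: [3, 7, 12, 11, 5, 5, 4, 9, 9, 4] sum 69, len 10
Shortest qualifying length: 10.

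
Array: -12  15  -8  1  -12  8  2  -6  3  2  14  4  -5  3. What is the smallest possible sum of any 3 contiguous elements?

-12 15 -8 → sum -5
15 -8 1 → sum 8
-8 1 -12 → sum -19
1 -12 8 → sum -3
-12 8 2 → sum -2
8 2 -6 → sum 4
2 -6 3 → sum -1
-6 3 2 → sum -1
3 2 14 → sum 19
2 14 4 → sum 20
14 4 -5 → sum 13
4 -5 3 → sum 2
Smallest of these is -19.

-19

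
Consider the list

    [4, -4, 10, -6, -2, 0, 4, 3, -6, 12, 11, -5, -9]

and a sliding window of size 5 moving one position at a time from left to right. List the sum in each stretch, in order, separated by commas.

4 -4 10 -6 -2 → sum 2
-4 10 -6 -2 0 → sum -2
10 -6 -2 0 4 → sum 6
-6 -2 0 4 3 → sum -1
-2 0 4 3 -6 → sum -1
0 4 3 -6 12 → sum 13
4 3 -6 12 11 → sum 24
3 -6 12 11 -5 → sum 15
-6 12 11 -5 -9 → sum 3

2, -2, 6, -1, -1, 13, 24, 15, 3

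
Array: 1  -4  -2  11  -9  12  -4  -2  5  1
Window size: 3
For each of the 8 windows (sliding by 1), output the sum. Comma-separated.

[1, -4, -2] → sum -5
[-4, -2, 11] → sum 5
[-2, 11, -9] → sum 0
[11, -9, 12] → sum 14
[-9, 12, -4] → sum -1
[12, -4, -2] → sum 6
[-4, -2, 5] → sum -1
[-2, 5, 1] → sum 4

-5, 5, 0, 14, -1, 6, -1, 4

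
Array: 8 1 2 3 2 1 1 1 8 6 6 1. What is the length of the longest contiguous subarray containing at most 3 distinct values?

7

Extend right; when distinct count exceeds 3, shrink from the left:
add 8: window [8] (1 distinct), len 1
add 1: window [8, 1] (2 distinct), len 2
add 2: window [8, 1, 2] (3 distinct), len 3
add 3: window [1, 2, 3] (3 distinct), len 3
add 2: window [1, 2, 3, 2] (3 distinct), len 4
add 1: window [1, 2, 3, 2, 1] (3 distinct), len 5
add 1: window [1, 2, 3, 2, 1, 1] (3 distinct), len 6
add 1: window [1, 2, 3, 2, 1, 1, 1] (3 distinct), len 7
add 8: window [2, 1, 1, 1, 8] (3 distinct), len 5
add 6: window [1, 1, 1, 8, 6] (3 distinct), len 5
add 6: window [1, 1, 1, 8, 6, 6] (3 distinct), len 6
add 1: window [1, 1, 1, 8, 6, 6, 1] (3 distinct), len 7
Longest length with ≤3 distinct: 7.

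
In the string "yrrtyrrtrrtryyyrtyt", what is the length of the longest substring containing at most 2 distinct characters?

[y] 1 distinct, len 1
[y, r] 2 distinct, len 2
[y, r, r] 2 distinct, len 3
[r, r, t] 2 distinct, len 3
[t, y] 2 distinct, len 2
[y, r] 2 distinct, len 2
[y, r, r] 2 distinct, len 3
[r, r, t] 2 distinct, len 3
[r, r, t, r] 2 distinct, len 4
[r, r, t, r, r] 2 distinct, len 5
[r, r, t, r, r, t] 2 distinct, len 6
[r, r, t, r, r, t, r] 2 distinct, len 7
[r, y] 2 distinct, len 2
[r, y, y] 2 distinct, len 3
[r, y, y, y] 2 distinct, len 4
[r, y, y, y, r] 2 distinct, len 5
[r, t] 2 distinct, len 2
[t, y] 2 distinct, len 2
[t, y, t] 2 distinct, len 3
Longest length with ≤2 distinct: 7.

7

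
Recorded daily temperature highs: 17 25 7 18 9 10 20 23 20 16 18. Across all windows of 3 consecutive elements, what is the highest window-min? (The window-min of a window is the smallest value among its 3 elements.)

(17, 25, 7) → min 7
(25, 7, 18) → min 7
(7, 18, 9) → min 7
(18, 9, 10) → min 9
(9, 10, 20) → min 9
(10, 20, 23) → min 10
(20, 23, 20) → min 20
(23, 20, 16) → min 16
(20, 16, 18) → min 16
Highest of these is 20.

20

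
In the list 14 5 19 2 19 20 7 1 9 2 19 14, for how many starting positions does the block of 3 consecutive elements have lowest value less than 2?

14 5 19 → min 5
5 19 2 → min 2
19 2 19 → min 2
2 19 20 → min 2
19 20 7 → min 7
20 7 1 → min 1  < 2 ✓
7 1 9 → min 1  < 2 ✓
1 9 2 → min 1  < 2 ✓
9 2 19 → min 2
2 19 14 → min 2
3 windows satisfy the condition.

3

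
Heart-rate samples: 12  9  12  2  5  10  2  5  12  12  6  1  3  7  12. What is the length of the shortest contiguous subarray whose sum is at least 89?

13

add 12: running sum 12 < 89
add 9: running sum 21 < 89
add 12: running sum 33 < 89
add 2: running sum 35 < 89
add 5: running sum 40 < 89
add 10: running sum 50 < 89
add 2: running sum 52 < 89
add 5: running sum 57 < 89
add 12: running sum 69 < 89
add 12: running sum 81 < 89
add 6: running sum 87 < 89
add 1: running sum 88 < 89
add 3: shortest ending here [12, 9, 12, 2, 5, 10, 2, 5, 12, 12, 6, 1, 3] sum 91, len 13
add 7: shortest ending here [12, 9, 12, 2, 5, 10, 2, 5, 12, 12, 6, 1, 3, 7] sum 98, len 14
add 12: shortest ending here [12, 2, 5, 10, 2, 5, 12, 12, 6, 1, 3, 7, 12] sum 89, len 13
Shortest qualifying length: 13.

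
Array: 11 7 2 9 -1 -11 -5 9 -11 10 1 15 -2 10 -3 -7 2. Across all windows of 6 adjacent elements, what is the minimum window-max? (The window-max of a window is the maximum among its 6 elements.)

11 7 2 9 -1 -11 → max 11
7 2 9 -1 -11 -5 → max 9
2 9 -1 -11 -5 9 → max 9
9 -1 -11 -5 9 -11 → max 9
-1 -11 -5 9 -11 10 → max 10
-11 -5 9 -11 10 1 → max 10
-5 9 -11 10 1 15 → max 15
9 -11 10 1 15 -2 → max 15
-11 10 1 15 -2 10 → max 15
10 1 15 -2 10 -3 → max 15
1 15 -2 10 -3 -7 → max 15
15 -2 10 -3 -7 2 → max 15
Minimum of these is 9.

9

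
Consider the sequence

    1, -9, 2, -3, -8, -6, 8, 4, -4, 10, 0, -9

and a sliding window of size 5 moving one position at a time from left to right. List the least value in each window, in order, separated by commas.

-9, -9, -8, -8, -8, -6, -4, -9

Sliding a size-5 window across the 12 values:
[1, -9, 2, -3, -8] → min -9
[-9, 2, -3, -8, -6] → min -9
[2, -3, -8, -6, 8] → min -8
[-3, -8, -6, 8, 4] → min -8
[-8, -6, 8, 4, -4] → min -8
[-6, 8, 4, -4, 10] → min -6
[8, 4, -4, 10, 0] → min -4
[4, -4, 10, 0, -9] → min -9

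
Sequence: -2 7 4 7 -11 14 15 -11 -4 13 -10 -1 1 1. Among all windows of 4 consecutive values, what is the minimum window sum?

[-2, 7, 4, 7] → sum 16
[7, 4, 7, -11] → sum 7
[4, 7, -11, 14] → sum 14
[7, -11, 14, 15] → sum 25
[-11, 14, 15, -11] → sum 7
[14, 15, -11, -4] → sum 14
[15, -11, -4, 13] → sum 13
[-11, -4, 13, -10] → sum -12
[-4, 13, -10, -1] → sum -2
[13, -10, -1, 1] → sum 3
[-10, -1, 1, 1] → sum -9
Minimum of these is -12.

-12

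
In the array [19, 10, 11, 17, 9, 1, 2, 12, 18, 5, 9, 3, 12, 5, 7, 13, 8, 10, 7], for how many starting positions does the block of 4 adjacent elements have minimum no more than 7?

14

(19, 10, 11, 17) → min 10
(10, 11, 17, 9) → min 9
(11, 17, 9, 1) → min 1  ≤ 7 ✓
(17, 9, 1, 2) → min 1  ≤ 7 ✓
(9, 1, 2, 12) → min 1  ≤ 7 ✓
(1, 2, 12, 18) → min 1  ≤ 7 ✓
(2, 12, 18, 5) → min 2  ≤ 7 ✓
(12, 18, 5, 9) → min 5  ≤ 7 ✓
(18, 5, 9, 3) → min 3  ≤ 7 ✓
(5, 9, 3, 12) → min 3  ≤ 7 ✓
(9, 3, 12, 5) → min 3  ≤ 7 ✓
(3, 12, 5, 7) → min 3  ≤ 7 ✓
(12, 5, 7, 13) → min 5  ≤ 7 ✓
(5, 7, 13, 8) → min 5  ≤ 7 ✓
(7, 13, 8, 10) → min 7  ≤ 7 ✓
(13, 8, 10, 7) → min 7  ≤ 7 ✓
14 windows satisfy the condition.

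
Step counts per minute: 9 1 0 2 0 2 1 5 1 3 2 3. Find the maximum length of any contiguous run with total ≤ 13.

→ 9: sum 9, len 1
→ 1: sum 10, len 2
→ 0: sum 10, len 3
→ 2: sum 12, len 4
→ 0: sum 12, len 5
→ 2 (dropped 9): sum 5, len 5
→ 1: sum 6, len 6
→ 5: sum 11, len 7
→ 1: sum 12, len 8
→ 3 (dropped 1, 0, 2): sum 12, len 6
→ 2 (dropped 0, 2): sum 12, len 5
→ 3 (dropped 1, 5): sum 9, len 4
Longest length seen: 8.

8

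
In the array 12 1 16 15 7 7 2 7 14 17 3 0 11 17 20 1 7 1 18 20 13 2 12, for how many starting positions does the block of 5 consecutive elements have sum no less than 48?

8

12 1 16 15 7 → sum 51  ≥ 48 ✓
1 16 15 7 7 → sum 46
16 15 7 7 2 → sum 47
15 7 7 2 7 → sum 38
7 7 2 7 14 → sum 37
7 2 7 14 17 → sum 47
2 7 14 17 3 → sum 43
7 14 17 3 0 → sum 41
14 17 3 0 11 → sum 45
17 3 0 11 17 → sum 48  ≥ 48 ✓
3 0 11 17 20 → sum 51  ≥ 48 ✓
0 11 17 20 1 → sum 49  ≥ 48 ✓
11 17 20 1 7 → sum 56  ≥ 48 ✓
17 20 1 7 1 → sum 46
20 1 7 1 18 → sum 47
1 7 1 18 20 → sum 47
7 1 18 20 13 → sum 59  ≥ 48 ✓
1 18 20 13 2 → sum 54  ≥ 48 ✓
18 20 13 2 12 → sum 65  ≥ 48 ✓
8 windows satisfy the condition.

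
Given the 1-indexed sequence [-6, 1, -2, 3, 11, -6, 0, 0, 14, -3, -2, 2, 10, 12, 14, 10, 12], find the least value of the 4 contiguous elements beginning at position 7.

Elements at indices 7..10: 0, 0, 14, -3
min(0, 0, 14, -3) = -3

-3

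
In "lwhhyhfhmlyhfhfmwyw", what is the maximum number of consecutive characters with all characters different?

[l] len 1
[l, w] len 2
[l, w, h] len 3
[h] len 1
[h, y] len 2
[y, h] len 2
[y, h, f] len 3
[f, h] len 2
[f, h, m] len 3
[f, h, m, l] len 4
[f, h, m, l, y] len 5
[m, l, y, h] len 4
[m, l, y, h, f] len 5
[f, h] len 2
[h, f] len 2
[h, f, m] len 3
[h, f, m, w] len 4
[h, f, m, w, y] len 5
[y, w] len 2
Longest all-distinct length: 5.

5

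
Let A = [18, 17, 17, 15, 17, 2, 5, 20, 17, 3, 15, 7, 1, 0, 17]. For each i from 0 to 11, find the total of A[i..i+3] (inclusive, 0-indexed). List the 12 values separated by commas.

67, 66, 51, 39, 44, 44, 45, 55, 42, 26, 23, 25

(18, 17, 17, 15) → sum 67
(17, 17, 15, 17) → sum 66
(17, 15, 17, 2) → sum 51
(15, 17, 2, 5) → sum 39
(17, 2, 5, 20) → sum 44
(2, 5, 20, 17) → sum 44
(5, 20, 17, 3) → sum 45
(20, 17, 3, 15) → sum 55
(17, 3, 15, 7) → sum 42
(3, 15, 7, 1) → sum 26
(15, 7, 1, 0) → sum 23
(7, 1, 0, 17) → sum 25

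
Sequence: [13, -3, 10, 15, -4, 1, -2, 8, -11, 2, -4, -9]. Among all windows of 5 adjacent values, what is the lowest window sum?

-14

13 -3 10 15 -4 → sum 31
-3 10 15 -4 1 → sum 19
10 15 -4 1 -2 → sum 20
15 -4 1 -2 8 → sum 18
-4 1 -2 8 -11 → sum -8
1 -2 8 -11 2 → sum -2
-2 8 -11 2 -4 → sum -7
8 -11 2 -4 -9 → sum -14
Lowest of these is -14.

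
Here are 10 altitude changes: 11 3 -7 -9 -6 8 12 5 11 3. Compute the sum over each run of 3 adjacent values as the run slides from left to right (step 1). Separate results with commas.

7, -13, -22, -7, 14, 25, 28, 19

11 3 -7 → sum 7
3 -7 -9 → sum -13
-7 -9 -6 → sum -22
-9 -6 8 → sum -7
-6 8 12 → sum 14
8 12 5 → sum 25
12 5 11 → sum 28
5 11 3 → sum 19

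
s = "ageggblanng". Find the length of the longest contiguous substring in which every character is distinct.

5

add a: [a] len 1
add g: [a, g] len 2
add e: [a, g, e] len 3
add g (repeat g, move left end past it): [e, g] len 2
add g (repeat g, move left end past it): [g] len 1
add b: [g, b] len 2
add l: [g, b, l] len 3
add a: [g, b, l, a] len 4
add n: [g, b, l, a, n] len 5
add n (repeat n, move left end past it): [n] len 1
add g: [n, g] len 2
Longest all-distinct length: 5.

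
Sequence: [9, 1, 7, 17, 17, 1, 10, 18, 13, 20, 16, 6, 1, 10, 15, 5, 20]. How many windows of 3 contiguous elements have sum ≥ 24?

[9, 1, 7] → sum 17
[1, 7, 17] → sum 25  ≥ 24 ✓
[7, 17, 17] → sum 41  ≥ 24 ✓
[17, 17, 1] → sum 35  ≥ 24 ✓
[17, 1, 10] → sum 28  ≥ 24 ✓
[1, 10, 18] → sum 29  ≥ 24 ✓
[10, 18, 13] → sum 41  ≥ 24 ✓
[18, 13, 20] → sum 51  ≥ 24 ✓
[13, 20, 16] → sum 49  ≥ 24 ✓
[20, 16, 6] → sum 42  ≥ 24 ✓
[16, 6, 1] → sum 23
[6, 1, 10] → sum 17
[1, 10, 15] → sum 26  ≥ 24 ✓
[10, 15, 5] → sum 30  ≥ 24 ✓
[15, 5, 20] → sum 40  ≥ 24 ✓
12 windows satisfy the condition.

12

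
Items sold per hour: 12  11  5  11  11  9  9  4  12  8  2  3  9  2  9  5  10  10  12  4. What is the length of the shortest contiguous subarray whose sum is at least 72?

8

Extend right; whenever the sum reaches 72, record the length and shrink from the left:
add 12: running sum 12 < 72
add 11: running sum 23 < 72
add 5: running sum 28 < 72
add 11: running sum 39 < 72
add 11: running sum 50 < 72
add 9: running sum 59 < 72
add 9: running sum 68 < 72
add 4: shortest ending here [12, 11, 5, 11, 11, 9, 9, 4] sum 72, len 8
add 12: shortest ending here [11, 5, 11, 11, 9, 9, 4, 12] sum 72, len 8
add 8: shortest ending here [11, 5, 11, 11, 9, 9, 4, 12, 8] sum 80, len 9
add 2: shortest ending here [11, 5, 11, 11, 9, 9, 4, 12, 8, 2] sum 82, len 10
add 3: shortest ending here [5, 11, 11, 9, 9, 4, 12, 8, 2, 3] sum 74, len 10
add 9: shortest ending here [11, 11, 9, 9, 4, 12, 8, 2, 3, 9] sum 78, len 10
add 2: shortest ending here [11, 11, 9, 9, 4, 12, 8, 2, 3, 9, 2] sum 80, len 11
add 9: shortest ending here [11, 9, 9, 4, 12, 8, 2, 3, 9, 2, 9] sum 78, len 11
add 5: shortest ending here [9, 9, 4, 12, 8, 2, 3, 9, 2, 9, 5] sum 72, len 11
add 10: shortest ending here [9, 4, 12, 8, 2, 3, 9, 2, 9, 5, 10] sum 73, len 11
add 10: shortest ending here [4, 12, 8, 2, 3, 9, 2, 9, 5, 10, 10] sum 74, len 11
add 12: shortest ending here [12, 8, 2, 3, 9, 2, 9, 5, 10, 10, 12] sum 82, len 11
add 4: shortest ending here [8, 2, 3, 9, 2, 9, 5, 10, 10, 12, 4] sum 74, len 11
Shortest qualifying length: 8.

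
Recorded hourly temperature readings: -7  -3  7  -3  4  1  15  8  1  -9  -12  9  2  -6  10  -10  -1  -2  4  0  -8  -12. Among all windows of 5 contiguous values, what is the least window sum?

-18

[-7, -3, 7, -3, 4] → sum -2
[-3, 7, -3, 4, 1] → sum 6
[7, -3, 4, 1, 15] → sum 24
[-3, 4, 1, 15, 8] → sum 25
[4, 1, 15, 8, 1] → sum 29
[1, 15, 8, 1, -9] → sum 16
[15, 8, 1, -9, -12] → sum 3
[8, 1, -9, -12, 9] → sum -3
[1, -9, -12, 9, 2] → sum -9
[-9, -12, 9, 2, -6] → sum -16
[-12, 9, 2, -6, 10] → sum 3
[9, 2, -6, 10, -10] → sum 5
[2, -6, 10, -10, -1] → sum -5
[-6, 10, -10, -1, -2] → sum -9
[10, -10, -1, -2, 4] → sum 1
[-10, -1, -2, 4, 0] → sum -9
[-1, -2, 4, 0, -8] → sum -7
[-2, 4, 0, -8, -12] → sum -18
Least of these is -18.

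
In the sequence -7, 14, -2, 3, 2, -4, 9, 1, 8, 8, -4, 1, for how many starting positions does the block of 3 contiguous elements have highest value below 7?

2

-7 14 -2 → max 14
14 -2 3 → max 14
-2 3 2 → max 3  < 7 ✓
3 2 -4 → max 3  < 7 ✓
2 -4 9 → max 9
-4 9 1 → max 9
9 1 8 → max 9
1 8 8 → max 8
8 8 -4 → max 8
8 -4 1 → max 8
2 windows satisfy the condition.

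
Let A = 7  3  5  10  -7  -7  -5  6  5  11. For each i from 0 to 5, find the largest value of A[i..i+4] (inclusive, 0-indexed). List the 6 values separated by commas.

7 3 5 10 -7 → max 10
3 5 10 -7 -7 → max 10
5 10 -7 -7 -5 → max 10
10 -7 -7 -5 6 → max 10
-7 -7 -5 6 5 → max 6
-7 -5 6 5 11 → max 11

10, 10, 10, 10, 6, 11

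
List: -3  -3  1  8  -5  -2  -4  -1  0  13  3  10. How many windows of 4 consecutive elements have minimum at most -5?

4

-3 -3 1 8 → min -3
-3 1 8 -5 → min -5  ≤ -5 ✓
1 8 -5 -2 → min -5  ≤ -5 ✓
8 -5 -2 -4 → min -5  ≤ -5 ✓
-5 -2 -4 -1 → min -5  ≤ -5 ✓
-2 -4 -1 0 → min -4
-4 -1 0 13 → min -4
-1 0 13 3 → min -1
0 13 3 10 → min 0
4 windows satisfy the condition.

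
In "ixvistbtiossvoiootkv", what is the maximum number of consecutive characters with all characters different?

add i: [i] len 1
add x: [i, x] len 2
add v: [i, x, v] len 3
add i (repeat i, move left end past it): [x, v, i] len 3
add s: [x, v, i, s] len 4
add t: [x, v, i, s, t] len 5
add b: [x, v, i, s, t, b] len 6
add t (repeat t, move left end past it): [b, t] len 2
add i: [b, t, i] len 3
add o: [b, t, i, o] len 4
add s: [b, t, i, o, s] len 5
add s (repeat s, move left end past it): [s] len 1
add v: [s, v] len 2
add o: [s, v, o] len 3
add i: [s, v, o, i] len 4
add o (repeat o, move left end past it): [i, o] len 2
add o (repeat o, move left end past it): [o] len 1
add t: [o, t] len 2
add k: [o, t, k] len 3
add v: [o, t, k, v] len 4
Longest all-distinct length: 6.

6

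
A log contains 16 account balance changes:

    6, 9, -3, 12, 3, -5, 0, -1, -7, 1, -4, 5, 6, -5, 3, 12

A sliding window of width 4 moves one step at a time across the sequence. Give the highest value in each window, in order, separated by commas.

12, 12, 12, 12, 3, 0, 1, 1, 5, 6, 6, 6, 12

(6, 9, -3, 12) → max 12
(9, -3, 12, 3) → max 12
(-3, 12, 3, -5) → max 12
(12, 3, -5, 0) → max 12
(3, -5, 0, -1) → max 3
(-5, 0, -1, -7) → max 0
(0, -1, -7, 1) → max 1
(-1, -7, 1, -4) → max 1
(-7, 1, -4, 5) → max 5
(1, -4, 5, 6) → max 6
(-4, 5, 6, -5) → max 6
(5, 6, -5, 3) → max 6
(6, -5, 3, 12) → max 12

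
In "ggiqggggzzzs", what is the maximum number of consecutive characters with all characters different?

3

add g: [g] len 1
add g (repeat g, move left end past it): [g] len 1
add i: [g, i] len 2
add q: [g, i, q] len 3
add g (repeat g, move left end past it): [i, q, g] len 3
add g (repeat g, move left end past it): [g] len 1
add g (repeat g, move left end past it): [g] len 1
add g (repeat g, move left end past it): [g] len 1
add z: [g, z] len 2
add z (repeat z, move left end past it): [z] len 1
add z (repeat z, move left end past it): [z] len 1
add s: [z, s] len 2
Longest all-distinct length: 3.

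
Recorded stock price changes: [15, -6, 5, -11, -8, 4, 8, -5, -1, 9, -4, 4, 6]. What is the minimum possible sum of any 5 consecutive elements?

Window sums for each of the 9 positions:
15 -6 5 -11 -8 → sum -5
-6 5 -11 -8 4 → sum -16
5 -11 -8 4 8 → sum -2
-11 -8 4 8 -5 → sum -12
-8 4 8 -5 -1 → sum -2
4 8 -5 -1 9 → sum 15
8 -5 -1 9 -4 → sum 7
-5 -1 9 -4 4 → sum 3
-1 9 -4 4 6 → sum 14
Minimum of these is -16.

-16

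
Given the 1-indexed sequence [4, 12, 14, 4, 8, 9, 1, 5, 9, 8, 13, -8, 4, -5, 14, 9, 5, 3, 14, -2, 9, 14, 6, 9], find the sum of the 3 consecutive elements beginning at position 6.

Elements at indices 6..8: 9, 1, 5
sum(9, 1, 5) = 15

15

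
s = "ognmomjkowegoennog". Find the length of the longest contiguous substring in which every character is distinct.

[o] len 1
[o, g] len 2
[o, g, n] len 3
[o, g, n, m] len 4
[g, n, m, o] len 4
[o, m] len 2
[o, m, j] len 3
[o, m, j, k] len 4
[m, j, k, o] len 4
[m, j, k, o, w] len 5
[m, j, k, o, w, e] len 6
[m, j, k, o, w, e, g] len 7
[w, e, g, o] len 4
[g, o, e] len 3
[g, o, e, n] len 4
[n] len 1
[n, o] len 2
[n, o, g] len 3
Longest all-distinct length: 7.

7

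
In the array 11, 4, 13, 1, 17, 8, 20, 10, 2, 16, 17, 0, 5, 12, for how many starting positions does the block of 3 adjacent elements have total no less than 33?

4

(11, 4, 13) → sum 28
(4, 13, 1) → sum 18
(13, 1, 17) → sum 31
(1, 17, 8) → sum 26
(17, 8, 20) → sum 45  ≥ 33 ✓
(8, 20, 10) → sum 38  ≥ 33 ✓
(20, 10, 2) → sum 32
(10, 2, 16) → sum 28
(2, 16, 17) → sum 35  ≥ 33 ✓
(16, 17, 0) → sum 33  ≥ 33 ✓
(17, 0, 5) → sum 22
(0, 5, 12) → sum 17
4 windows satisfy the condition.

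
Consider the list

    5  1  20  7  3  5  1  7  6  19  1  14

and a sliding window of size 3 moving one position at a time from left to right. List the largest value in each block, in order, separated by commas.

20, 20, 20, 7, 5, 7, 7, 19, 19, 19

[5, 1, 20] → max 20
[1, 20, 7] → max 20
[20, 7, 3] → max 20
[7, 3, 5] → max 7
[3, 5, 1] → max 5
[5, 1, 7] → max 7
[1, 7, 6] → max 7
[7, 6, 19] → max 19
[6, 19, 1] → max 19
[19, 1, 14] → max 19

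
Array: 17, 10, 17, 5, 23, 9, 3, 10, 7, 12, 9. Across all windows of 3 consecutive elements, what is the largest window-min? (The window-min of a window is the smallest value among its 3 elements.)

10

[17, 10, 17] → min 10
[10, 17, 5] → min 5
[17, 5, 23] → min 5
[5, 23, 9] → min 5
[23, 9, 3] → min 3
[9, 3, 10] → min 3
[3, 10, 7] → min 3
[10, 7, 12] → min 7
[7, 12, 9] → min 7
Largest of these is 10.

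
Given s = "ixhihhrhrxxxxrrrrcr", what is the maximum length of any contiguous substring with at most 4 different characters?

add i: window [i] (1 distinct), len 1
add x: window [i, x] (2 distinct), len 2
add h: window [i, x, h] (3 distinct), len 3
add i: window [i, x, h, i] (3 distinct), len 4
add h: window [i, x, h, i, h] (3 distinct), len 5
add h: window [i, x, h, i, h, h] (3 distinct), len 6
add r: window [i, x, h, i, h, h, r] (4 distinct), len 7
add h: window [i, x, h, i, h, h, r, h] (4 distinct), len 8
add r: window [i, x, h, i, h, h, r, h, r] (4 distinct), len 9
add x: window [i, x, h, i, h, h, r, h, r, x] (4 distinct), len 10
add x: window [i, x, h, i, h, h, r, h, r, x, x] (4 distinct), len 11
add x: window [i, x, h, i, h, h, r, h, r, x, x, x] (4 distinct), len 12
add x: window [i, x, h, i, h, h, r, h, r, x, x, x, x] (4 distinct), len 13
add r: window [i, x, h, i, h, h, r, h, r, x, x, x, x, r] (4 distinct), len 14
add r: window [i, x, h, i, h, h, r, h, r, x, x, x, x, r, r] (4 distinct), len 15
add r: window [i, x, h, i, h, h, r, h, r, x, x, x, x, r, r, r] (4 distinct), len 16
add r: window [i, x, h, i, h, h, r, h, r, x, x, x, x, r, r, r, r] (4 distinct), len 17
add c: window [h, h, r, h, r, x, x, x, x, r, r, r, r, c] (4 distinct), len 14
add r: window [h, h, r, h, r, x, x, x, x, r, r, r, r, c, r] (4 distinct), len 15
Longest length with ≤4 distinct: 17.

17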